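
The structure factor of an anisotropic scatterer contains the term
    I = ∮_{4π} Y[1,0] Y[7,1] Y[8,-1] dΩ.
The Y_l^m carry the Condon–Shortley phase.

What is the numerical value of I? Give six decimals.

-0.242860

Checks pass: Σm=0; 16 even; l₃=8∈[6,8].
(2·1+1)(2·7+1)(2·8+1) = 765
Δ: 0! 2! 14! / 17! → 1/2040
sum: t=0:+1/25401600 = 1/25401600
3j²(1 7 8; 0 0 0) = Δ·Π!·Σ² = 8/255  (sign +1)
sum: t=0:+1/29030400 = 1/29030400
3j²(1 7 8; 0 1 -1) = Δ·Π!·Σ² = 21/680  (sign -1)
combine: 4πI² = 765·8/255·21/680 = 63/85
take √, sign -1: I = -0.24285994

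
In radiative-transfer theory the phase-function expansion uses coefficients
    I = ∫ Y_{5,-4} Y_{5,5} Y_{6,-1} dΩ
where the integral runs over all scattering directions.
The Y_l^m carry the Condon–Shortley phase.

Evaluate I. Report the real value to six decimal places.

m-sum 0 ✓  L=16 even ✓  0≤6≤10 ✓
Π(2lᵢ+1) = 11×11×13 = 1573
triangle coeff Δ(5,5,6) = 1/28588560
Σ_t [0,4]: t=0:+1/345600 t=1:−1/13824 t=2:+1/5184 t=3:−1/13824 t=4:+1/345600 = 7/129600
(3j)²=80/7293 [(5 5 6; 0 0 0)], sign=+1
Σ_t [4,4]: t=4:+1/2073600 = 1/2073600
(3j)²=63/9724 [(5 5 6; -4 5 -1)], sign=-1
⇒ 4πI² = 420/3757
I = (-1)√(420/3757/(4π)) = -0.09431898

-0.094319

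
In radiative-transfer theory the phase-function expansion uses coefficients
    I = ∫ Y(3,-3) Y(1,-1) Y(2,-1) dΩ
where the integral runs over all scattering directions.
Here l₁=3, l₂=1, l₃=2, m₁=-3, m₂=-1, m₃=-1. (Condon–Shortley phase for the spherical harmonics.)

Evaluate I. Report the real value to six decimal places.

0.000000

Σmᵢ = -5 ≠ 0, so the φ-integral vanishes; I = 0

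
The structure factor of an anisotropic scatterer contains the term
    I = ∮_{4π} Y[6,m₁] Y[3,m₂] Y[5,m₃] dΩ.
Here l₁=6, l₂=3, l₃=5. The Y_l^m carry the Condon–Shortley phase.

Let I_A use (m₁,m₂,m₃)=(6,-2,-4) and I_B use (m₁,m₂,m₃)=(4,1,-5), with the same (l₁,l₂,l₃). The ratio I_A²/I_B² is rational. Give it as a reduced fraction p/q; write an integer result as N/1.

Shared (l₁,l₂,l₃)=(6,3,5): N and (l;000)² cancel in I_A²/I_B².
A: Δ = 4!·8!·2!/15! = 1/675675; Racah Σ t=0..0: t=0:+1/967680 = 1/967680; ⇒ 3j(6 3 5; 6 -2 -4)² = 3/91, sgn -1
B: Δ = 4!·8!·2!/15! = 1/675675; Racah Σ t=2..2: t=2:+1/322560 = 1/322560; ⇒ 3j(6 3 5; 4 1 -5)² = 18/1001, sgn +1
I_A²/I_B² = (3/91)/(18/1001) = 11/6

11/6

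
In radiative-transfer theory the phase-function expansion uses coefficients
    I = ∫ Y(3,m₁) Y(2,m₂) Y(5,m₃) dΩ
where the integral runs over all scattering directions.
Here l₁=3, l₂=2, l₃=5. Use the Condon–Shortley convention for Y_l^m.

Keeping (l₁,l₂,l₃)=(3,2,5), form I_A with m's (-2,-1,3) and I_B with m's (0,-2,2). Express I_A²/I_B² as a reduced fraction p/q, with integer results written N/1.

l's match ⇒ only the (l;m) 3-j factors differ between A and B.
A: triangle coeff Δ(3,2,5) = 1/2310; Σ_t [0,0]: t=0:+1/720 = 1/720; (3j)²=8/165 [(3 2 5; -2 -1 3)], sign=+1
B: triangle coeff Δ(3,2,5) = 1/2310; Σ_t [0,0]: t=0:+1/864 = 1/864; (3j)²=1/66 [(3 2 5; 0 -2 2)], sign=-1
I_A²/I_B² = (8/165)/(1/66) = 16/5

16/5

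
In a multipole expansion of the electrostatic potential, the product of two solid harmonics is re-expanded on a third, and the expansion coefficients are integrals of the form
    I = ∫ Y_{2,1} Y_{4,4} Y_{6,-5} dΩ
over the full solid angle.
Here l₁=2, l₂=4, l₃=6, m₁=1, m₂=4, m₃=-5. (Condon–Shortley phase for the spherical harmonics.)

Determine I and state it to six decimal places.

-0.204295

Checks pass: Σm=0; 12 even; l₃=6∈[2,6].
(2·2+1)(2·4+1)(2·6+1) = 585
Δ: 0! 4! 8! / 13! → 1/6435
sum: t=0:+1/2304 = 1/2304
3j²(2 4 6; 0 0 0) = Δ·Π!·Σ² = 5/143  (sign +1)
sum: t=0:+1/241920 = 1/241920
3j²(2 4 6; 1 4 -5) = Δ·Π!·Σ² = 1/39  (sign -1)
combine: 4πI² = 585·5/143·1/39 = 75/143
take √, sign -1: I = -0.20429497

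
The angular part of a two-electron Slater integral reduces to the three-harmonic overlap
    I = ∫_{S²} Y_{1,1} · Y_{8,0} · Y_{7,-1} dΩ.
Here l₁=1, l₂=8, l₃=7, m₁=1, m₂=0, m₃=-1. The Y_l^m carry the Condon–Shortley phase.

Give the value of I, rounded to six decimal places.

Rules hold: Σm=0, L=16 even, 7≤7≤9.
N = 3·17·15 = 765
Δ = 2!·0!·14!/17! = 1/2040
Racah Σ t=1..1: t=1:−1/25401600 = -1/25401600
⇒ 3j(1 8 7; 0 0 0)² = 8/255, sgn +1
Racah Σ t=0..0: t=0:+1/58060800 = 1/58060800
⇒ 3j(1 8 7; 1 0 -1)² = 7/510, sgn +1
4πI² = N·(3j₀)²·(3jₘ)² = 28/85
I = +1·√(0.329412/4π) = 0.16190663

0.161907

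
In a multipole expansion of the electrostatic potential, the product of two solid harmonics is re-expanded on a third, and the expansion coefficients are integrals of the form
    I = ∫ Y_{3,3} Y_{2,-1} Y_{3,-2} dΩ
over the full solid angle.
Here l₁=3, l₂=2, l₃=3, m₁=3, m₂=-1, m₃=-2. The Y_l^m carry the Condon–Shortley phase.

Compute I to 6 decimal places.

Rules hold: Σm=0, L=8 even, 1≤3≤5.
N = 7·5·7 = 245
Δ = 2!·4!·2!/9! = 1/3780
Racah Σ t=0..2: t=0:+1/24 t=1:−1/4 t=2:+1/24 = -1/6
⇒ 3j(3 2 3; 0 0 0)² = 4/105, sgn +1
Racah Σ t=0..0: t=0:+1/48 = 1/48
⇒ 3j(3 2 3; 3 -1 -2)² = 5/84, sgn -1
4πI² = N·(3j₀)²·(3jₘ)² = 5/9
I = -1·√(0.555556/4π) = -0.21026104

-0.210261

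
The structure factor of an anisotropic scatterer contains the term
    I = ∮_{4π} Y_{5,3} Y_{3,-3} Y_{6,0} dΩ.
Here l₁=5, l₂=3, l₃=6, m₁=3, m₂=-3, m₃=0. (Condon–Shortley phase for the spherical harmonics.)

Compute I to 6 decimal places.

-0.110086

m-sum 0 ✓  L=14 even ✓  2≤6≤8 ✓
Π(2lᵢ+1) = 11×7×13 = 1001
triangle coeff Δ(5,3,6) = 1/675675
Σ_t [0,2]: t=0:+1/8640 t=1:−1/2304 t=2:+1/8640 = -7/34560
(3j)²=7/429 [(5 3 6; 0 0 0)], sign=-1
Σ_t [0,0]: t=0:+1/69120 = 1/69120
(3j)²=4/429 [(5 3 6; 3 -3 0)], sign=+1
⇒ 4πI² = 196/1287
I = (-1)√(196/1287/(4π)) = -0.11008644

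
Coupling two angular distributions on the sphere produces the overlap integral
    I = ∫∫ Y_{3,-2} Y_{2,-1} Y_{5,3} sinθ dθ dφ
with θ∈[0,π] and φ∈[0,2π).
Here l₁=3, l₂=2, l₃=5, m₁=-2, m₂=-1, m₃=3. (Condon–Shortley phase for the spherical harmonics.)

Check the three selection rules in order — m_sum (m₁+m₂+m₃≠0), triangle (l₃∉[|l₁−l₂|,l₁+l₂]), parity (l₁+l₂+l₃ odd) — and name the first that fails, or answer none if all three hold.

none

m₁+m₂+m₃ = -2 − 1 + 3 = 0  ✓
triangle: |3−2|=1 ≤ l₃=5 ≤ 3+2=5  ✓
parity: l₁+l₂+l₃ = 10 is even  ✓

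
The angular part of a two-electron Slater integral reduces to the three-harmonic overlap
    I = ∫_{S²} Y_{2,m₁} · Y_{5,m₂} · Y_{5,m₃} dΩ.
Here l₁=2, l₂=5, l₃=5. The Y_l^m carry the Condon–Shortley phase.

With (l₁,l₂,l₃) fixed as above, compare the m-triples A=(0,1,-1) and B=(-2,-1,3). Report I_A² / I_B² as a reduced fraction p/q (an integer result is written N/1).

81/112

l's match ⇒ only the (l;m) 3-j factors differ between A and B.
A: triangle coeff Δ(2,5,5) = 1/38610; Σ_t [0,2]: t=0:+1/5760 t=1:−1/720 t=2:+1/2304 = -1/1280; (3j)²=27/1430 [(2 5 5; 0 1 -1)], sign=-1
B: triangle coeff Δ(2,5,5) = 1/38610; Σ_t [2,2]: t=2:+1/5760 = 1/5760; (3j)²=56/2145 [(2 5 5; -2 -1 3)], sign=+1
I_A²/I_B² = (27/1430)/(56/2145) = 81/112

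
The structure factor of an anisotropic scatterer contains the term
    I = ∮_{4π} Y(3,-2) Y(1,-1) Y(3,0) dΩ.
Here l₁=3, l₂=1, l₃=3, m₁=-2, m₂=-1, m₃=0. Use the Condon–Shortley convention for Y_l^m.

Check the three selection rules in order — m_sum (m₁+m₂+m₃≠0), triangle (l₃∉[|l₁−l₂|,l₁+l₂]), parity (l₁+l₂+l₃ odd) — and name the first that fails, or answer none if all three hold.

m_sum

Σmᵢ = -3  ✗
l₃∈[|l₁−l₂|,l₁+l₂]=[2,4], have l₃=3
Σlᵢ = 7 ⇒ odd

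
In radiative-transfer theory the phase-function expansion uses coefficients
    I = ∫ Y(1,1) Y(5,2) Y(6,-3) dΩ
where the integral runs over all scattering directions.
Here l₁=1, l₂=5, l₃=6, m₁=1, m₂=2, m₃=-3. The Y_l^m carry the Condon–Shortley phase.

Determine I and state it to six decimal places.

Checks pass: Σm=0; 12 even; l₃=6∈[4,6].
(2·1+1)(2·5+1)(2·6+1) = 429
Δ: 0! 2! 10! / 13! → 1/858
sum: t=0:+1/14400 = 1/14400
3j²(1 5 6; 0 0 0) = Δ·Π!·Σ² = 6/143  (sign +1)
sum: t=0:+1/60480 = 1/60480
3j²(1 5 6; 1 2 -3) = Δ·Π!·Σ² = 6/143  (sign -1)
combine: 4πI² = 429·6/143·6/143 = 108/143
take √, sign -1: I = -0.24515397

-0.245154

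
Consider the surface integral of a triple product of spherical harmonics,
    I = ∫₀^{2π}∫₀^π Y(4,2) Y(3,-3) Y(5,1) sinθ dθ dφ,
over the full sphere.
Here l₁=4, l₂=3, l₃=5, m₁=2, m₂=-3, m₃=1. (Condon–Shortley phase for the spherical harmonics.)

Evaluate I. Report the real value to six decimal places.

Rules hold: Σm=0, L=12 even, 1≤5≤7.
N = 9·7·11 = 693
Δ = 2!·6!·4!/13! = 1/180180
Racah Σ t=0..2: t=0:+1/576 t=1:−1/144 t=2:+1/576 = -1/288
⇒ 3j(4 3 5; 0 0 0)² = 20/1001, sgn +1
Racah Σ t=0..0: t=0:+1/2304 = 1/2304
⇒ 3j(4 3 5; 2 -3 1)² = 75/4004, sgn +1
4πI² = N·(3j₀)²·(3jₘ)² = 3375/13013
I = +1·√(0.259356/4π) = 0.14366244

0.143662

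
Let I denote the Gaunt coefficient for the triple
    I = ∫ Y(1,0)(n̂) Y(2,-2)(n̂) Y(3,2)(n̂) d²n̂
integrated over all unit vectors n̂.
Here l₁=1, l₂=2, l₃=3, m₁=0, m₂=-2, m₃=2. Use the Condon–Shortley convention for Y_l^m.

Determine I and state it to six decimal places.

Checks pass: Σm=0; 6 even; l₃=3∈[1,3].
(2·1+1)(2·2+1)(2·3+1) = 105
Δ: 0! 2! 4! / 7! → 1/105
sum: t=0:+1/4 = 1/4
3j²(1 2 3; 0 0 0) = Δ·Π!·Σ² = 3/35  (sign -1)
sum: t=0:+1/24 = 1/24
3j²(1 2 3; 0 -2 2) = Δ·Π!·Σ² = 1/21  (sign -1)
combine: 4πI² = 105·3/35·1/21 = 3/7
take √, sign +1: I = 0.18467439

0.184674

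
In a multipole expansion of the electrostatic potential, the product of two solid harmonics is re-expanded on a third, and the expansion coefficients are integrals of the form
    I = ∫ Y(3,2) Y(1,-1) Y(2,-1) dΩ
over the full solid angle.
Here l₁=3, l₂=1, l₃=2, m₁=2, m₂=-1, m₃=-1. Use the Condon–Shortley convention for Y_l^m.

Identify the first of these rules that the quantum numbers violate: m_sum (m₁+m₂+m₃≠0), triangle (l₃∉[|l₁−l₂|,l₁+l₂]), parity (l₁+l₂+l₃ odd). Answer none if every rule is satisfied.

azimuthal sum: 2 − 1 − 1 = 0  ✓
2 ≤ 2 ≤ 4 (triangle on l)  ✓
L = 3 + 1 + 2 = 6 (even)  ✓

none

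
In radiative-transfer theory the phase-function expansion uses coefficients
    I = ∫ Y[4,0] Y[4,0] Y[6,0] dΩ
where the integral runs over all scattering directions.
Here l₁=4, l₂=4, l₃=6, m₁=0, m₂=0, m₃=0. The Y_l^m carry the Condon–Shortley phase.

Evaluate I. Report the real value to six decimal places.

Checks pass: Σm=0; 14 even; l₃=6∈[0,8].
(2·4+1)(2·4+1)(2·6+1) = 1053
Δ: 2! 6! 6! / 15! → 1/1261260
sum: t=0:+1/4608 t=1:−1/1296 t=2:+1/4608 = -7/20736
3j²(4 4 6; 0 0 0) = Δ·Π!·Σ² = 20/1287  (sign -1)
(m-triple is (0,0,0) — same symbol as above.)
combine: 4πI² = 1053·20/1287·20/1287 = 400/1573
take √, sign +1: I = 0.14225276

0.142253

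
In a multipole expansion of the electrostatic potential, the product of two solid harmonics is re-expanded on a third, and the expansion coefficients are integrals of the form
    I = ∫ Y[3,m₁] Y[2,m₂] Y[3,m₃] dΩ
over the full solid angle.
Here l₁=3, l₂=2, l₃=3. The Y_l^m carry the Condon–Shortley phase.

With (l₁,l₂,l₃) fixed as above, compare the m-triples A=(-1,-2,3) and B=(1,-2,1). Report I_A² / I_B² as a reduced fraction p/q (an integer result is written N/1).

l's match ⇒ only the (l;m) 3-j factors differ between A and B.
A: triangle coeff Δ(3,2,3) = 1/3780; Σ_t [0,0]: t=0:+1/96 = 1/96; (3j)²=1/42 [(3 2 3; -1 -2 3)], sign=+1
B: triangle coeff Δ(3,2,3) = 1/3780; Σ_t [0,0]: t=0:+1/16 = 1/16; (3j)²=2/35 [(3 2 3; 1 -2 1)], sign=+1
I_A²/I_B² = (1/42)/(2/35) = 5/12

5/12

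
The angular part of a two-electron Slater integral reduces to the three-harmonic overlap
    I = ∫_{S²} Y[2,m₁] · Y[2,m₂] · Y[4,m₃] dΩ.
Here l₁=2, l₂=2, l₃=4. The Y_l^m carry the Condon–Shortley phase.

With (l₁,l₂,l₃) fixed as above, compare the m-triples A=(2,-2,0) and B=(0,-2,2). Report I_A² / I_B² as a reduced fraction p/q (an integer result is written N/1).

Shared (l₁,l₂,l₃)=(2,2,4): N and (l;000)² cancel in I_A²/I_B².
A: Δ = 0!·4!·4!/9! = 1/630; Racah Σ t=0..0: t=0:+1/576 = 1/576; ⇒ 3j(2 2 4; 2 -2 0)² = 1/630, sgn +1
B: Δ = 0!·4!·4!/9! = 1/630; Racah Σ t=0..0: t=0:+1/96 = 1/96; ⇒ 3j(2 2 4; 0 -2 2)² = 1/42, sgn +1
I_A²/I_B² = (1/630)/(1/42) = 1/15

1/15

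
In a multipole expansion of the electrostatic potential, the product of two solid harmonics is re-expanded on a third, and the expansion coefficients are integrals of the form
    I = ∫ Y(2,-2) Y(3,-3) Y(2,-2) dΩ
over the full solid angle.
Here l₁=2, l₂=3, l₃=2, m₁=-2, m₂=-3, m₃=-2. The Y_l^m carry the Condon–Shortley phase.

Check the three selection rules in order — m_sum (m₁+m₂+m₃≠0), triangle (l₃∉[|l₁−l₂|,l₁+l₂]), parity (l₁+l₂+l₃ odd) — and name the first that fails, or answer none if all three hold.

m_sum

Σmᵢ = -7  ✗
l₃∈[|l₁−l₂|,l₁+l₂]=[1,5], have l₃=2
Σlᵢ = 7 ⇒ odd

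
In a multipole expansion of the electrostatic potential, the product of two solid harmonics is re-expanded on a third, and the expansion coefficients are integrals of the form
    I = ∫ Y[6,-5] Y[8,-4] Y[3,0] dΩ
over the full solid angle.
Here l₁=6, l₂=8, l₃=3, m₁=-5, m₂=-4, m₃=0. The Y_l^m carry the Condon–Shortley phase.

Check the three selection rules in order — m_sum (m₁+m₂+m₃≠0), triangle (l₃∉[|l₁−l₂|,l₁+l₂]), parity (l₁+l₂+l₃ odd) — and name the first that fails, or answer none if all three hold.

m_sum

Σmᵢ = -9  ✗
l₃∈[|l₁−l₂|,l₁+l₂]=[2,14], have l₃=3
Σlᵢ = 17 ⇒ odd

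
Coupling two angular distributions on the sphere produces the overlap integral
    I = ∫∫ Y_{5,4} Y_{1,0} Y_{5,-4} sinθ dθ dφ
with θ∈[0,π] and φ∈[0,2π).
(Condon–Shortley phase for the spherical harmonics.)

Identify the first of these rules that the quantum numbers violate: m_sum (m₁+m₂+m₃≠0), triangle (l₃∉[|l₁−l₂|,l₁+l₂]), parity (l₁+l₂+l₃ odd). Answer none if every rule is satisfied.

m₁+m₂+m₃ = 4 + 0 − 4 = 0  ✓
triangle: |5−1|=4 ≤ l₃=5 ≤ 5+1=6  ✓
parity: l₁+l₂+l₃ = 11 is odd  ✗

parity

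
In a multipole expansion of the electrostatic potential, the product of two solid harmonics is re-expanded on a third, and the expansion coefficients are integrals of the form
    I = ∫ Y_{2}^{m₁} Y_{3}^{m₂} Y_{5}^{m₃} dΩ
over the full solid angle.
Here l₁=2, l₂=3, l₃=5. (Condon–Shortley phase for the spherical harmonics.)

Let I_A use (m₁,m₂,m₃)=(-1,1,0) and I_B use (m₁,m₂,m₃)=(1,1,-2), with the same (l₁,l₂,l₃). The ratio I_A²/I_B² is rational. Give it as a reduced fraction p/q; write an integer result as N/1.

Shared (l₁,l₂,l₃)=(2,3,5): N and (l;000)² cancel in I_A²/I_B².
A: Δ = 0!·4!·6!/11! = 1/2310; Racah Σ t=0..0: t=0:+1/288 = 1/288; ⇒ 3j(2 3 5; -1 1 0)² = 5/231, sgn -1
B: Δ = 0!·4!·6!/11! = 1/2310; Racah Σ t=0..0: t=0:+1/288 = 1/288; ⇒ 3j(2 3 5; 1 1 -2)² = 1/22, sgn -1
I_A²/I_B² = (5/231)/(1/22) = 10/21

10/21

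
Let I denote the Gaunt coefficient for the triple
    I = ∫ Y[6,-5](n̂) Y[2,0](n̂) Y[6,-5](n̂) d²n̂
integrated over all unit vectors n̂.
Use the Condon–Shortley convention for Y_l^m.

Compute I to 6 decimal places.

Σmᵢ = -10 ≠ 0, so the φ-integral vanishes; I = 0

0.000000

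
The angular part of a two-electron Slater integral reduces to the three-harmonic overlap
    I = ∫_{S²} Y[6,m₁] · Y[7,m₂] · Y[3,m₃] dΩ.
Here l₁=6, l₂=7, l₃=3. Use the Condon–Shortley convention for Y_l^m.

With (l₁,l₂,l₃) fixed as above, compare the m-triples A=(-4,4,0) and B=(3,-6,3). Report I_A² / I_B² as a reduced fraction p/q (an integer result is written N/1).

Same 6,7,3: normalisation and zero-m 3j drop out of the ratio.
A: Δ: 10! 2! 4! / 17! → 1/2042040; sum: t=8:+1/967680 t=9:−1/1451520 t=10:+1/43545600 = 1/2721600; 3j²(6 7 3; -4 4 0) = Δ·Π!·Σ² = 32/7735  (sign -1)
B: Δ: 10! 2! 4! / 17! → 1/2042040; sum: t=1:−1/17418240 = -1/17418240; 3j²(6 7 3; 3 -6 3) = Δ·Π!·Σ² = 15/952  (sign -1)
I_A²/I_B² = (32/7735)/(15/952) = 256/975

256/975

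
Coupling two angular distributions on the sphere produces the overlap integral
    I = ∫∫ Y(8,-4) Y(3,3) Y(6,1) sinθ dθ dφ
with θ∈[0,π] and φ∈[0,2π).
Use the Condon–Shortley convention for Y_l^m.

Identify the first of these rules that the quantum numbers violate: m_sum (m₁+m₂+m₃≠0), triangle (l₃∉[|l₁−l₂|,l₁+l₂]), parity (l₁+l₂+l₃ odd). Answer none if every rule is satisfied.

parity

azimuthal sum: -4 + 3 + 1 = 0  ✓
5 ≤ 6 ≤ 11 (triangle on l)  ✓
L = 8 + 3 + 6 = 17 (odd)  ✗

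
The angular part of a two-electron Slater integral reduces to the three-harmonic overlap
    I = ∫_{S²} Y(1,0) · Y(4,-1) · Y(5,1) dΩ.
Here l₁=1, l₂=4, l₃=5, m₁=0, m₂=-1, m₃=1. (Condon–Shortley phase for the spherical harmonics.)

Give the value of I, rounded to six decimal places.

-0.240571

Rules hold: Σm=0, L=10 even, 3≤5≤5.
N = 3·9·11 = 297
Δ = 0!·2!·8!/11! = 1/495
Racah Σ t=0..0: t=0:+1/576 = 1/576
⇒ 3j(1 4 5; 0 0 0)² = 5/99, sgn -1
Racah Σ t=0..0: t=0:+1/720 = 1/720
⇒ 3j(1 4 5; 0 -1 1)² = 8/165, sgn +1
4πI² = N·(3j₀)²·(3jₘ)² = 8/11
I = -1·√(0.727273/4π) = -0.24057125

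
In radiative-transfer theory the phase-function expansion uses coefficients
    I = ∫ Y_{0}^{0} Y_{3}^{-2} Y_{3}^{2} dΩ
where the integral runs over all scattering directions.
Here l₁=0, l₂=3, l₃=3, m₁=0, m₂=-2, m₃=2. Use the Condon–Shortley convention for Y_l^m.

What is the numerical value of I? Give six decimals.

Rules hold: Σm=0, L=6 even, 3≤3≤3.
N = 1·7·7 = 49
Δ = 0!·0!·6!/7! = 1/7
Racah Σ t=0..0: t=0:+1/36 = 1/36
⇒ 3j(0 3 3; 0 0 0)² = 1/7, sgn -1
Racah Σ t=0..0: t=0:+1/120 = 1/120
⇒ 3j(0 3 3; 0 -2 2)² = 1/7, sgn -1
4πI² = N·(3j₀)²·(3jₘ)² = 1/1
I = +1·√(1/4π) = 0.28209479

0.282095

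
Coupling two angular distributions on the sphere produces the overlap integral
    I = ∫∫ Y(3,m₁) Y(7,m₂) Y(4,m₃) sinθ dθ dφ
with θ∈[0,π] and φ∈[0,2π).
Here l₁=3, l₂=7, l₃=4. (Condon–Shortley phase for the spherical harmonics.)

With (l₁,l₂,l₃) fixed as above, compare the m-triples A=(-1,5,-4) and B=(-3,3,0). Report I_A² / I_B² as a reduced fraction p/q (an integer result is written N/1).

Shared (l₁,l₂,l₃)=(3,7,4): N and (l;000)² cancel in I_A²/I_B².
A: Δ = 6!·0!·8!/15! = 1/45045; Racah Σ t=4..4: t=4:+1/1935360 = 1/1935360; ⇒ 3j(3 7 4; -1 5 -4)² = 1/91, sgn +1
B: Δ = 6!·0!·8!/15! = 1/45045; Racah Σ t=6..6: t=6:+1/414720 = 1/414720; ⇒ 3j(3 7 4; -3 3 0)² = 2/429, sgn +1
I_A²/I_B² = (1/91)/(2/429) = 33/14

33/14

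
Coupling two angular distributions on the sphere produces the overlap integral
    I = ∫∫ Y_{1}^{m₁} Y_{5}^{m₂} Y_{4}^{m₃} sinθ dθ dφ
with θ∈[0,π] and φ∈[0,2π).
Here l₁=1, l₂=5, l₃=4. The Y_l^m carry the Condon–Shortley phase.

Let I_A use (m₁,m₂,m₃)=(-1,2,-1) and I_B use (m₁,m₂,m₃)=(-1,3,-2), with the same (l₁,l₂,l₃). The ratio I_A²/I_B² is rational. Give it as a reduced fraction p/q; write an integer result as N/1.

3/4

l's match ⇒ only the (l;m) 3-j factors differ between A and B.
A: triangle coeff Δ(1,5,4) = 1/495; Σ_t [2,2]: t=2:+1/1440 = 1/1440; (3j)²=7/165 [(1 5 4; -1 2 -1)], sign=-1
B: triangle coeff Δ(1,5,4) = 1/495; Σ_t [2,2]: t=2:+1/2880 = 1/2880; (3j)²=28/495 [(1 5 4; -1 3 -2)], sign=+1
I_A²/I_B² = (7/165)/(28/495) = 3/4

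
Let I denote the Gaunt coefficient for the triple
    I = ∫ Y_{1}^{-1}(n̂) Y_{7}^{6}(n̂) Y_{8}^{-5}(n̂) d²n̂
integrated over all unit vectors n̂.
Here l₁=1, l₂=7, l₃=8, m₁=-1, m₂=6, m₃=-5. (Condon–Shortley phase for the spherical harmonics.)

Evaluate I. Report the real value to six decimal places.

-0.052996

Checks pass: Σm=0; 16 even; l₃=8∈[6,8].
(2·1+1)(2·7+1)(2·8+1) = 765
Δ: 0! 2! 14! / 17! → 1/2040
sum: t=0:+1/25401600 = 1/25401600
3j²(1 7 8; 0 0 0) = Δ·Π!·Σ² = 8/255  (sign +1)
sum: t=0:+1/12454041600 = 1/12454041600
3j²(1 7 8; -1 6 -5) = Δ·Π!·Σ² = 1/680  (sign -1)
combine: 4πI² = 765·8/255·1/680 = 3/85
take √, sign -1: I = -0.05299638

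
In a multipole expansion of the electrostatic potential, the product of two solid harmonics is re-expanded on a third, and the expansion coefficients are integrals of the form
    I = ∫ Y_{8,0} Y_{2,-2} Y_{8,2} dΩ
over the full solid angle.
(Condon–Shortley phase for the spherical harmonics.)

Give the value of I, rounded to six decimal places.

-0.192440

m-sum 0 ✓  L=18 even ✓  6≤8≤10 ✓
Π(2lᵢ+1) = 17×5×17 = 1445
triangle coeff Δ(8,2,8) = 1/348840
Σ_t [0,2]: t=0:+1/116121600 t=1:−1/25401600 t=2:+1/116121600 = -1/45158400
(3j)²=24/1615 [(8 2 8; 0 0 0)], sign=-1
Σ_t [0,0]: t=0:+1/116121600 = 1/116121600
(3j)²=7/323 [(8 2 8; 0 -2 2)], sign=+1
⇒ 4πI² = 168/361
I = (-1)√(168/361/(4π)) = -0.19244034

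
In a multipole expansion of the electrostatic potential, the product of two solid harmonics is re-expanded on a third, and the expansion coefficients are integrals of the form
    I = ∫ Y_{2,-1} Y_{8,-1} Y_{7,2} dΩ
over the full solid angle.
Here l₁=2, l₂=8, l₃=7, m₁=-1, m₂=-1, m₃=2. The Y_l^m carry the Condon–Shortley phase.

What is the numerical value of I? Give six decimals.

l₁+l₂+l₃=17 is odd: 3j(l;000)=0 ⇒ I=0

0.000000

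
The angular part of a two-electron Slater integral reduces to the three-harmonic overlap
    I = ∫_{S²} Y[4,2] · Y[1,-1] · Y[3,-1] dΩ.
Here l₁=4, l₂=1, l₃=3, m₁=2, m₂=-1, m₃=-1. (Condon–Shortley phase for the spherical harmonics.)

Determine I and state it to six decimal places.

0.238414

Rules hold: Σm=0, L=8 even, 3≤3≤5.
N = 9·3·7 = 189
Δ = 2!·6!·0!/9! = 1/252
Racah Σ t=1..1: t=1:−1/36 = -1/36
⇒ 3j(4 1 3; 0 0 0)² = 4/63, sgn +1
Racah Σ t=0..0: t=0:+1/96 = 1/96
⇒ 3j(4 1 3; 2 -1 -1)² = 5/84, sgn +1
4πI² = N·(3j₀)²·(3jₘ)² = 5/7
I = +1·√(0.714286/4π) = 0.23841361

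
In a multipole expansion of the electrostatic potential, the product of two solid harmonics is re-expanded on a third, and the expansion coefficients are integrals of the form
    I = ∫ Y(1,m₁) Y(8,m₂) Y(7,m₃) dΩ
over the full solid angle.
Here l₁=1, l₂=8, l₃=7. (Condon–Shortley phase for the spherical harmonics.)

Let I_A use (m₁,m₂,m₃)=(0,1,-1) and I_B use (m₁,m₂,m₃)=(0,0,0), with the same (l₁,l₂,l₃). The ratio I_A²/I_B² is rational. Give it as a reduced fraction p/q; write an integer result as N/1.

63/64

Shared (l₁,l₂,l₃)=(1,8,7): N and (l;000)² cancel in I_A²/I_B².
A: Δ = 2!·0!·14!/17! = 1/2040; Racah Σ t=1..1: t=1:−1/29030400 = -1/29030400; ⇒ 3j(1 8 7; 0 1 -1)² = 21/680, sgn -1
B: Δ = 2!·0!·14!/17! = 1/2040; Racah Σ t=1..1: t=1:−1/25401600 = -1/25401600; ⇒ 3j(1 8 7; 0 0 0)² = 8/255, sgn +1
I_A²/I_B² = (21/680)/(8/255) = 63/64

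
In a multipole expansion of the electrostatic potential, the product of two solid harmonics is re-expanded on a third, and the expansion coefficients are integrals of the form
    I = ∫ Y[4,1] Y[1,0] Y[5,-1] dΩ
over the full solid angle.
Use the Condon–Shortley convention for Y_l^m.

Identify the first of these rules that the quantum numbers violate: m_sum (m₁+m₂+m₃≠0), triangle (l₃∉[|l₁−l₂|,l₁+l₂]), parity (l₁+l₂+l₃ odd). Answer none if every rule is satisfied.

Σmᵢ = 0  ✓
l₃∈[|l₁−l₂|,l₁+l₂]=[3,5], have l₃=5  ✓
Σlᵢ = 10 ⇒ even  ✓

none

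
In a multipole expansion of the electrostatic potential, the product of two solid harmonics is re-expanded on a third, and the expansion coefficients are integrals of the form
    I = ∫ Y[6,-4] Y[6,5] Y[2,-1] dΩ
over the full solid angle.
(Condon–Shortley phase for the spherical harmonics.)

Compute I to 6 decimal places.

-0.197649

Rules hold: Σm=0, L=14 even, 0≤2≤12.
N = 13·13·5 = 845
Δ = 10!·2!·2!/15! = 1/90090
Racah Σ t=4..6: t=4:+1/69120 t=5:−1/14400 t=6:+1/69120 = -7/172800
⇒ 3j(6 6 2; 0 0 0)² = 14/715, sgn -1
Racah Σ t=9..10: t=9:−1/725760 t=10:+1/7257600 = -1/806400
⇒ 3j(6 6 2; -4 5 -1)² = 27/910, sgn +1
4πI² = N·(3j₀)²·(3jₘ)² = 27/55
I = -1·√(0.490909/4π) = -0.19764945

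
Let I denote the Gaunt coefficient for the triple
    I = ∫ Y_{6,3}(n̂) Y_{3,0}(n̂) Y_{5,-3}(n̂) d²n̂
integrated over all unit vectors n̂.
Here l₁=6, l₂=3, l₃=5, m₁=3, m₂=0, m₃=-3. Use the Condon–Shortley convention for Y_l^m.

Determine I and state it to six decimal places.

0.036034

Checks pass: Σm=0; 14 even; l₃=5∈[3,9].
(2·6+1)(2·3+1)(2·5+1) = 1001
Δ: 4! 8! 2! / 15! → 1/675675
sum: t=1:−1/8640 t=2:+1/2304 t=3:−1/8640 = 7/34560
3j²(6 3 5; 0 0 0) = Δ·Π!·Σ² = 7/429  (sign -1)
sum: t=1:−1/17280 t=2:+1/20160 t=3:−1/483840 = -1/96768
3j²(6 3 5; 3 0 -3) = Δ·Π!·Σ² = 1/1001  (sign -1)
combine: 4πI² = 1001·7/429·1/1001 = 7/429
take √, sign +1: I = 0.03603425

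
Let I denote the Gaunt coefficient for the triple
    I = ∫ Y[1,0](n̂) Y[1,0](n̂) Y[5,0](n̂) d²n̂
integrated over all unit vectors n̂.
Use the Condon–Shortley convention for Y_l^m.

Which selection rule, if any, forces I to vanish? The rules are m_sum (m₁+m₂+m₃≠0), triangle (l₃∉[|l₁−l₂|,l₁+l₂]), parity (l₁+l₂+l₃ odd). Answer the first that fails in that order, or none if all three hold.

triangle

azimuthal sum: 0 + 0 + 0 = 0  ✓
0 ≤ 5 ≤ 2 (triangle on l)  ✗
L = 1 + 1 + 5 = 7 (odd)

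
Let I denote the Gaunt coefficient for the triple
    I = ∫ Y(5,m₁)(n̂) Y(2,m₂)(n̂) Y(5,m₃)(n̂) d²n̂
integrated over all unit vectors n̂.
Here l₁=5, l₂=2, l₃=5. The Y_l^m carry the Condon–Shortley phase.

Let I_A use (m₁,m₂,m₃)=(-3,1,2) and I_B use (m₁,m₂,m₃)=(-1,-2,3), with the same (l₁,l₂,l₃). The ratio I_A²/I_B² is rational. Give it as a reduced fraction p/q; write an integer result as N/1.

25/28

l's match ⇒ only the (l;m) 3-j factors differ between A and B.
A: triangle coeff Δ(5,2,5) = 1/38610; Σ_t [1,2]: t=1:−1/10080 t=2:+1/2880 = 1/4032; (3j)²=10/429 [(5 2 5; -3 1 2)], sign=-1
B: triangle coeff Δ(5,2,5) = 1/38610; Σ_t [0,0]: t=0:+1/5760 = 1/5760; (3j)²=56/2145 [(5 2 5; -1 -2 3)], sign=+1
I_A²/I_B² = (10/429)/(56/2145) = 25/28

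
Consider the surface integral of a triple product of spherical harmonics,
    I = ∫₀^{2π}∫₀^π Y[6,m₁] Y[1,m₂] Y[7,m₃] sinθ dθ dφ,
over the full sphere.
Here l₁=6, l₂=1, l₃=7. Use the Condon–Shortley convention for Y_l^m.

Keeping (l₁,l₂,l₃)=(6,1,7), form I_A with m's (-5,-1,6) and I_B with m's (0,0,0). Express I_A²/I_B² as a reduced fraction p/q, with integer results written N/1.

Same 6,1,7: normalisation and zero-m 3j drop out of the ratio.
A: Δ: 0! 12! 2! / 15! → 1/1365; sum: t=0:+1/79833600 = 1/79833600; 3j²(6 1 7; -5 -1 6) = Δ·Π!·Σ² = 2/35  (sign -1)
B: Δ: 0! 12! 2! / 15! → 1/1365; sum: t=0:+1/518400 = 1/518400; 3j²(6 1 7; 0 0 0) = Δ·Π!·Σ² = 7/195  (sign -1)
I_A²/I_B² = (2/35)/(7/195) = 78/49

78/49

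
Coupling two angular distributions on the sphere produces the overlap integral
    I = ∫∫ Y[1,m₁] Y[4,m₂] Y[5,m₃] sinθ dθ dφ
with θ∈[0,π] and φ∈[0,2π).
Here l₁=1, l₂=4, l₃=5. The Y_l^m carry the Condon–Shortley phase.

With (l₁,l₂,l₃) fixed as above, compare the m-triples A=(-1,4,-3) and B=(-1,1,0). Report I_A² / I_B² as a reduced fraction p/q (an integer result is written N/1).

1/10

Shared (l₁,l₂,l₃)=(1,4,5): N and (l;000)² cancel in I_A²/I_B².
A: Δ = 0!·2!·8!/11! = 1/495; Racah Σ t=0..0: t=0:+1/80640 = 1/80640; ⇒ 3j(1 4 5; -1 4 -3)² = 1/495, sgn +1
B: Δ = 0!·2!·8!/11! = 1/495; Racah Σ t=0..0: t=0:+1/1440 = 1/1440; ⇒ 3j(1 4 5; -1 1 0)² = 2/99, sgn -1
I_A²/I_B² = (1/495)/(2/99) = 1/10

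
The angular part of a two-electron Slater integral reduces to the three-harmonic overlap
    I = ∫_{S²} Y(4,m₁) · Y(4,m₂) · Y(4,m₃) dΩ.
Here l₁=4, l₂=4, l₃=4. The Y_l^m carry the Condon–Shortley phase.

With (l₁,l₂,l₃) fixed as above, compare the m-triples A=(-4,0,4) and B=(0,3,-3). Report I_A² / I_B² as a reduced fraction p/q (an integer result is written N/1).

4/9

l's match ⇒ only the (l;m) 3-j factors differ between A and B.
A: triangle coeff Δ(4,4,4) = 1/450450; Σ_t [4,4]: t=4:+1/13824 = 1/13824; (3j)²=14/1287 [(4 4 4; -4 0 4)], sign=+1
B: triangle coeff Δ(4,4,4) = 1/450450; Σ_t [3,4]: t=3:−1/864 t=4:+1/3456 = -1/1152; (3j)²=7/286 [(4 4 4; 0 3 -3)], sign=+1
I_A²/I_B² = (14/1287)/(7/286) = 4/9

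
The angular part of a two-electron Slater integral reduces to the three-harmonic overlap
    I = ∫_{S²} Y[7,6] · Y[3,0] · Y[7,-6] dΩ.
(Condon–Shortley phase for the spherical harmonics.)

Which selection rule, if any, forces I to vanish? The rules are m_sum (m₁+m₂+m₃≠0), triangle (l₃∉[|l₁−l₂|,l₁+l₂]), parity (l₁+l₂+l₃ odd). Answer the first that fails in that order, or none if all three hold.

parity

m₁+m₂+m₃ = 6 + 0 − 6 = 0  ✓
triangle: |7−3|=4 ≤ l₃=7 ≤ 7+3=10  ✓
parity: l₁+l₂+l₃ = 17 is odd  ✗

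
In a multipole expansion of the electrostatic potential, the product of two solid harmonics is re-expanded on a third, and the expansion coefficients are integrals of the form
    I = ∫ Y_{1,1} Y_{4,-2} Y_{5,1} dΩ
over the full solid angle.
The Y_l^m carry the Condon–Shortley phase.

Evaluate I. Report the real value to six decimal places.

Checks pass: Σm=0; 10 even; l₃=5∈[3,5].
(2·1+1)(2·4+1)(2·5+1) = 297
Δ: 0! 2! 8! / 11! → 1/495
sum: t=0:+1/576 = 1/576
3j²(1 4 5; 0 0 0) = Δ·Π!·Σ² = 5/99  (sign -1)
sum: t=0:+1/2880 = 1/2880
3j²(1 4 5; 1 -2 1) = Δ·Π!·Σ² = 2/165  (sign +1)
combine: 4πI² = 297·5/99·2/165 = 2/11
take √, sign -1: I = -0.12028562

-0.120286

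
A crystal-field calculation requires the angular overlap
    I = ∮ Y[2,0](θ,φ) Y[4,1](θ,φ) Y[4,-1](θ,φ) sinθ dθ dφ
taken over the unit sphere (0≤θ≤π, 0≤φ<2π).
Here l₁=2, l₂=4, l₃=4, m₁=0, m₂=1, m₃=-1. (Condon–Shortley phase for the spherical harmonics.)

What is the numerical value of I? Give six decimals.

-0.139264

m-sum 0 ✓  L=10 even ✓  2≤4≤6 ✓
Π(2lᵢ+1) = 5×9×9 = 405
triangle coeff Δ(2,4,4) = 1/13860
Σ_t [0,2]: t=0:+1/192 t=1:−1/36 t=2:+1/192 = -5/288
(3j)²=20/693 [(2 4 4; 0 0 0)], sign=-1
Σ_t [0,2]: t=0:+1/480 t=1:−1/48 t=2:+1/144 = -17/1440
(3j)²=289/13860 [(2 4 4; 0 1 -1)], sign=+1
⇒ 4πI² = 1445/5929
I = (-1)√(1445/5929/(4π)) = -0.13926381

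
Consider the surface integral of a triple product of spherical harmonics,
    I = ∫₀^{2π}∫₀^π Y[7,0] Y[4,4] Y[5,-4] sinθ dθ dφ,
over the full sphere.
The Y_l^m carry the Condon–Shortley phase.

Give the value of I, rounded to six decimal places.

Checks pass: Σm=0; 16 even; l₃=5∈[3,11].
(2·7+1)(2·4+1)(2·5+1) = 1485
Δ: 6! 8! 2! / 17! → 1/6126120
sum: t=2:+1/69120 t=3:−1/20736 t=4:+1/69120 = -1/51840
3j²(7 4 5; 0 0 0) = Δ·Π!·Σ² = 280/21879  (sign +1)
sum: t=6:+1/7257600 = 1/7257600
3j²(7 4 5; 0 4 -4) = Δ·Π!·Σ² = 14/12155  (sign -1)
combine: 4πI² = 1485·280/21879·14/12155 = 11760/537251
take √, sign -1: I = -0.04173593

-0.041736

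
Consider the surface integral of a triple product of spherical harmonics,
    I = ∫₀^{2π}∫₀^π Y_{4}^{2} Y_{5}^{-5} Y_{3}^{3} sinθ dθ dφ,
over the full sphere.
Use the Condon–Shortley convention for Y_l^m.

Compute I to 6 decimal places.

0.138791

Rules hold: Σm=0, L=12 even, 1≤3≤9.
N = 9·11·7 = 693
Δ = 6!·2!·4!/13! = 1/180180
Racah Σ t=2..4: t=2:+1/576 t=3:−1/144 t=4:+1/576 = -1/288
⇒ 3j(4 5 3; 0 0 0)² = 20/1001, sgn +1
Racah Σ t=0..0: t=0:+1/34560 = 1/34560
⇒ 3j(4 5 3; 2 -5 3)² = 5/286, sgn +1
4πI² = N·(3j₀)²·(3jₘ)² = 450/1859
I = +1·√(0.242066/4π) = 0.13879110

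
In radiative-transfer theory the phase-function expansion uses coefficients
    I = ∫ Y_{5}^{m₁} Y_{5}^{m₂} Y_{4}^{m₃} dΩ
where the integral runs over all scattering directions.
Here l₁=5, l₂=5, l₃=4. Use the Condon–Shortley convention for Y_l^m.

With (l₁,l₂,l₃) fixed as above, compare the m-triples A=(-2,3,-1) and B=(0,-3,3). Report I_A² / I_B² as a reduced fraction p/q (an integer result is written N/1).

5/6

Shared (l₁,l₂,l₃)=(5,5,4): N and (l;000)² cancel in I_A²/I_B².
A: Δ = 6!·4!·4!/15! = 1/3153150; Racah Σ t=4..6: t=4:+1/6912 t=5:−1/2880 t=6:+1/17280 = -1/6912; ⇒ 3j(5 5 4; -2 3 -1)² = 5/429, sgn +1
B: Δ = 6!·4!·4!/15! = 1/3153150; Racah Σ t=1..2: t=1:−1/17280 t=2:+1/6912 = 1/11520; ⇒ 3j(5 5 4; 0 -3 3)² = 2/143, sgn -1
I_A²/I_B² = (5/429)/(2/143) = 5/6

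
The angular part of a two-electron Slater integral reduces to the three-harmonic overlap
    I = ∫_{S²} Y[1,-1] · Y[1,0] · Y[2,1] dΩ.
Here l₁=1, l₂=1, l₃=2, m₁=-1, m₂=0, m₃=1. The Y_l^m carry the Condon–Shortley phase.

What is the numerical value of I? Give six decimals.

-0.218510

Checks pass: Σm=0; 4 even; l₃=2∈[0,2].
(2·1+1)(2·1+1)(2·2+1) = 45
Δ: 0! 2! 2! / 5! → 1/30
sum: t=0:+1/1 = 1/1
3j²(1 1 2; 0 0 0) = Δ·Π!·Σ² = 2/15  (sign +1)
sum: t=0:+1/2 = 1/2
3j²(1 1 2; -1 0 1) = Δ·Π!·Σ² = 1/10  (sign -1)
combine: 4πI² = 45·2/15·1/10 = 3/5
take √, sign -1: I = -0.21850969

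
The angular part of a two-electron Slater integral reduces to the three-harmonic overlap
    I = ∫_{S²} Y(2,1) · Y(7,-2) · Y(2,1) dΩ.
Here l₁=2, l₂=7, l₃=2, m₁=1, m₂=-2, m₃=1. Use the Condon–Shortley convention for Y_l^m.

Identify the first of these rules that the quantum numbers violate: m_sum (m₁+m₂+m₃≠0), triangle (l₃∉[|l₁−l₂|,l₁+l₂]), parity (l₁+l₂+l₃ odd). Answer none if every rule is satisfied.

triangle

azimuthal sum: 1 − 2 + 1 = 0  ✓
5 ≤ 2 ≤ 9 (triangle on l)  ✗
L = 2 + 7 + 2 = 11 (odd)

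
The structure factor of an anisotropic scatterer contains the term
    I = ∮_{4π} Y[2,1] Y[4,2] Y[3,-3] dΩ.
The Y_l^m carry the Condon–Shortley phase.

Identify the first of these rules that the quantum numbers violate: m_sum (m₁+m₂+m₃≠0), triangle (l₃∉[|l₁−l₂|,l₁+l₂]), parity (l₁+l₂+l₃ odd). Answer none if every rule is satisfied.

parity

m₁+m₂+m₃ = 1 + 2 − 3 = 0  ✓
triangle: |2−4|=2 ≤ l₃=3 ≤ 2+4=6  ✓
parity: l₁+l₂+l₃ = 9 is odd  ✗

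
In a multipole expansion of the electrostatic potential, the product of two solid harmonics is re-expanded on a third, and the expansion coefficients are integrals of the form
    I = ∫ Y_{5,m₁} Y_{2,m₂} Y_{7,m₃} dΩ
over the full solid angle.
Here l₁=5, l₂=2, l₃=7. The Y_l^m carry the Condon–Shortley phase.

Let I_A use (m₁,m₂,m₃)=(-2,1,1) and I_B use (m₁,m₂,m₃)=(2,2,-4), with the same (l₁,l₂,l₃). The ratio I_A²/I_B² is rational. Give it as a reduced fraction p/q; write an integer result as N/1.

l's match ⇒ only the (l;m) 3-j factors differ between A and B.
A: triangle coeff Δ(5,2,7) = 1/15015; Σ_t [0,0]: t=0:+1/181440 = 1/181440; (3j)²=32/3003 [(5 2 7; -2 1 1)], sign=+1
B: triangle coeff Δ(5,2,7) = 1/15015; Σ_t [0,0]: t=0:+1/725760 = 1/725760; (3j)²=2/91 [(5 2 7; 2 2 -4)], sign=-1
I_A²/I_B² = (32/3003)/(2/91) = 16/33

16/33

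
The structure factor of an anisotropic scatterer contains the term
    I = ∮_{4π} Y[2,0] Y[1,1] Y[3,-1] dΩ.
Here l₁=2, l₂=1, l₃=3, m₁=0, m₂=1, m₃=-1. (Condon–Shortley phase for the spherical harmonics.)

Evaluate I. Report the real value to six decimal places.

-0.202301

Rules hold: Σm=0, L=6 even, 1≤3≤3.
N = 5·3·7 = 105
Δ = 0!·4!·2!/7! = 1/105
Racah Σ t=0..0: t=0:+1/4 = 1/4
⇒ 3j(2 1 3; 0 0 0)² = 3/35, sgn -1
Racah Σ t=0..0: t=0:+1/8 = 1/8
⇒ 3j(2 1 3; 0 1 -1)² = 2/35, sgn +1
4πI² = N·(3j₀)²·(3jₘ)² = 18/35
I = -1·√(0.514286/4π) = -0.20230066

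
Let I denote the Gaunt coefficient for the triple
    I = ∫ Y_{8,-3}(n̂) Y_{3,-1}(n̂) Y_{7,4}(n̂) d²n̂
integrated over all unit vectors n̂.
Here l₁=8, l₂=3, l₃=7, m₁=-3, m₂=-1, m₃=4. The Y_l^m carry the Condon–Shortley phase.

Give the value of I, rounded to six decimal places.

Checks pass: Σm=0; 18 even; l₃=7∈[5,11].
(2·8+1)(2·3+1)(2·7+1) = 1785
Δ: 4! 12! 2! / 19! → 1/5290740
sum: t=1:−1/7257600 t=2:+1/2073600 t=3:−1/7257600 = 1/4838400
3j²(8 3 7; 0 0 0) = Δ·Π!·Σ² = 252/20995  (sign -1)
sum: t=0:+1/1916006400 t=1:−1/43545600 t=2:+1/17418240 = 67/1916006400
3j²(8 3 7; -3 -1 4) = Δ·Π!·Σ² = 4489/352716  (sign -1)
combine: 4πI² = 1785·252/20995·4489/352716 = 282807/1037153
take √, sign +1: I = 0.14730542

0.147305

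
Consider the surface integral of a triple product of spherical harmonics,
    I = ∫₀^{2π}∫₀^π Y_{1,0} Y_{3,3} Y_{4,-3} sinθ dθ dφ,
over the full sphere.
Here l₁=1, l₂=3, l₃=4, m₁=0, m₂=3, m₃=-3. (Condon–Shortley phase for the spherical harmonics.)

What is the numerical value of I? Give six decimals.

m-sum 0 ✓  L=8 even ✓  2≤4≤4 ✓
Π(2lᵢ+1) = 3×7×9 = 189
triangle coeff Δ(1,3,4) = 1/252
Σ_t [0,0]: t=0:+1/36 = 1/36
(3j)²=4/63 [(1 3 4; 0 0 0)], sign=+1
Σ_t [0,0]: t=0:+1/720 = 1/720
(3j)²=1/36 [(1 3 4; 0 3 -3)], sign=-1
⇒ 4πI² = 1/3
I = (-1)√(1/3/(4π)) = -0.16286750

-0.162868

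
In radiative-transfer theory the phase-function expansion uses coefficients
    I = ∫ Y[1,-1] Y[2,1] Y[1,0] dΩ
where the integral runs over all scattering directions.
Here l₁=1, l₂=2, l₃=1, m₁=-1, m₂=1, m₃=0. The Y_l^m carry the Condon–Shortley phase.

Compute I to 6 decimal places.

m-sum 0 ✓  L=4 even ✓  1≤1≤3 ✓
Π(2lᵢ+1) = 3×5×3 = 45
triangle coeff Δ(1,2,1) = 1/30
Σ_t [1,1]: t=1:−1/1 = -1/1
(3j)²=2/15 [(1 2 1; 0 0 0)], sign=+1
Σ_t [2,2]: t=2:+1/2 = 1/2
(3j)²=1/10 [(1 2 1; -1 1 0)], sign=-1
⇒ 4πI² = 3/5
I = (-1)√(3/5/(4π)) = -0.21850969

-0.218510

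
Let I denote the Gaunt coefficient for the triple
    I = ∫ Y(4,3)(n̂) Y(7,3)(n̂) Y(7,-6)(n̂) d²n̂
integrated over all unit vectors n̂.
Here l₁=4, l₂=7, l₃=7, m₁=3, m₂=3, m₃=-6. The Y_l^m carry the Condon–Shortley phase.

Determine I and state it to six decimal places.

m-sum 0 ✓  L=18 even ✓  3≤7≤11 ✓
Π(2lᵢ+1) = 9×15×15 = 2025
triangle coeff Δ(4,7,7) = 1/58198140
Σ_t [0,4]: t=0:+1/17418240 t=1:−1/622080 t=2:+1/230400 t=3:−1/622080 t=4:+1/17418240 = 1/806400
(3j)²=2268/230945 [(4 7 7; 0 0 0)], sign=-1
Σ_t [0,1]: t=0:+1/522547200 t=1:−1/52254720 = -1/58060800
(3j)²=9/646 [(4 7 7; 3 3 -6)], sign=+1
⇒ 4πI² = 4133430/14919047
I = (-1)√(4133430/14919047/(4π)) = -0.14848406

-0.148484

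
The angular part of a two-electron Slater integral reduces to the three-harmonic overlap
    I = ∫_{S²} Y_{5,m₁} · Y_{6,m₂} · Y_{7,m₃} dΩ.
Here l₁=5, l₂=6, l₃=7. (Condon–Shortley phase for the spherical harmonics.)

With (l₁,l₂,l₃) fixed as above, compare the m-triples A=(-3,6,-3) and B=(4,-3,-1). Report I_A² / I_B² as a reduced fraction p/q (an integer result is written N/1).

l's match ⇒ only the (l;m) 3-j factors differ between A and B.
A: triangle coeff Δ(5,6,7) = 1/174594420; Σ_t [4,4]: t=4:+1/46448640 = 1/46448640; (3j)²=75/8398 [(5 6 7; -3 6 -3)], sign=+1
B: triangle coeff Δ(5,6,7) = 1/174594420; Σ_t [0,1]: t=0:+1/2073600 t=1:−1/6220800 = 1/3110400; (3j)²=3136/230945 [(5 6 7; 4 -3 -1)], sign=+1
I_A²/I_B² = (75/8398)/(3136/230945) = 4125/6272

4125/6272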